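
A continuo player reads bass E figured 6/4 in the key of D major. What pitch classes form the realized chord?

A fourth above E in this key is A.
A sixth above E in this key is C#.
Together with the bass E, this spells A major in second inversion.

E, A, C#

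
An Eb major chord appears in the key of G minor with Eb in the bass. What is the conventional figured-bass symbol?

Eb is the root of Eb major, so the chord is in root position.
A triad in root position is figured 5/3, conventionally abbreviated (no figures — root-position triad).

no figures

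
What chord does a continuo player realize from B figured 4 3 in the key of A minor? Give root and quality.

E minor seventh

The figures 4 3 indicate a seventh chord in second inversion.
In second inversion the root lies a fourth above the bass: a fourth above B in A minor is E.
The chord tones are B, D, E, G, giving E minor seventh.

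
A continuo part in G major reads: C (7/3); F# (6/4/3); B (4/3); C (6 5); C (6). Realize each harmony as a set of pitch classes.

C (7/5/3): C, E, G, B.
F# (6/4/3): F#, A, B, D.
B (6/4/3): B, D, E, G.
C (6/5/3): C, E, G, A.
C (6/3): C, E, A.

C, E, G, B | F#, A, B, D | B, D, E, G | C, E, G, A | C, E, A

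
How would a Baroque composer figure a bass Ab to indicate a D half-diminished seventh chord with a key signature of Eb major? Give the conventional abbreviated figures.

4/3

Ab is the fifth of D half-diminished seventh, so the chord is in second inversion.
A seventh chord in second inversion is figured 6/4/3, conventionally abbreviated 4/3.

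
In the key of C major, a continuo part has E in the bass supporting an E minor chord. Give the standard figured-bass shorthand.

no figures

E is the root of E minor, so the chord is in root position.
A triad in root position is figured 5/3, conventionally abbreviated (no figures — root-position triad).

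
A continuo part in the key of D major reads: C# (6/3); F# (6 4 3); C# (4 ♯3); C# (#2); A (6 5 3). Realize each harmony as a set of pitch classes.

C# (6/3): C#, E, A.
F# (6/4/3): F#, A, B, D.
C# (6/4/#3): C#, E#, F#, A.
C# (6/4/#2): C#, D#, F#, A.
A (6/5/3): A, C#, E, F#.

C#, E, A | F#, A, B, D | C#, E#, F#, A | C#, D#, F#, A | A, C#, E, F#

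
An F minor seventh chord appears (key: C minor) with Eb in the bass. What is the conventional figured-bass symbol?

Eb is the seventh of F minor seventh, so the chord is in third inversion.
A seventh chord in third inversion is figured 6/4/2, conventionally abbreviated 4/2.

4/2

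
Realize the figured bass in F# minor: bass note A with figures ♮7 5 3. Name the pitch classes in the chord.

A third above A in this key is C#.
A fifth above A in this key is E.
A seventh above A in this key is G#, made natural (G) by the ♮ figure.
Together with the bass A, this spells A dominant seventh in root position.

A, C#, E, G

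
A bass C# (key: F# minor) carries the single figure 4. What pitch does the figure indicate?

F#

Counting 3 letter steps above C# lands on F; in F# minor, that letter is F#.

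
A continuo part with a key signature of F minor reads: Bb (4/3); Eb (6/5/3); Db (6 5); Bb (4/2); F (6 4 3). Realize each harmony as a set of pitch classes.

Bb, Db, Eb, G | Eb, G, Bb, C | Db, F, Ab, Bb | Bb, C, Eb, G | F, Ab, Bb, Db

Bb (6/4/3): Bb, Db, Eb, G.
Eb (6/5/3): Eb, G, Bb, C.
Db (6/5/3): Db, F, Ab, Bb.
Bb (6/4/2): Bb, C, Eb, G.
F (6/4/3): F, Ab, Bb, Db.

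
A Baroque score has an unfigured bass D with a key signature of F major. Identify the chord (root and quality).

An unfigured bass indicates a triad in root position.
In root position the bass is the root, so the root is D.
The chord tones are D, F, A, giving D minor.

D minor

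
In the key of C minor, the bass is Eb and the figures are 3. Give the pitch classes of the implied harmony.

The written figures 3 are shorthand for 5/3: the 5 is implied.
A third above Eb in this key is G.
A fifth above Eb in this key is Bb.
Together with the bass Eb, this spells Eb major in root position.

Eb, G, Bb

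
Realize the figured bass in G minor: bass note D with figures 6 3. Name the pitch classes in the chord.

A third above D in this key is F.
A sixth above D in this key is Bb.
Together with the bass D, this spells Bb major in first inversion.

D, F, Bb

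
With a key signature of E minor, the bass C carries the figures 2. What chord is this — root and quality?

D dominant seventh

The figures 2 indicate a seventh chord in third inversion.
In third inversion the root lies a second above the bass: a second above C in E minor is D.
The chord tones are C, D, F#, A, giving D dominant seventh.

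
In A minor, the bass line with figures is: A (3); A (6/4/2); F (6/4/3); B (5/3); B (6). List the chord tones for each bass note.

A, C, E | A, B, D, F | F, A, B, D | B, D, F | B, D, G

A (5/3): A, C, E.
A (6/4/2): A, B, D, F.
F (6/4/3): F, A, B, D.
B (5/3): B, D, F.
B (6/3): B, D, G.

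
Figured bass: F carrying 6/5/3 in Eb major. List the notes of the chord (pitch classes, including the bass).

F, Ab, C, D

A third above F in this key is Ab.
A fifth above F in this key is C.
A sixth above F in this key is D.
Together with the bass F, this spells D half-diminished seventh in first inversion.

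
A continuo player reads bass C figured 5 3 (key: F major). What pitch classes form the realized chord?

A third above C in this key is E.
A fifth above C in this key is G.
Together with the bass C, this spells C major in root position.

C, E, G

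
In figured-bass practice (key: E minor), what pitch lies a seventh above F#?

Counting 6 letter steps above F# lands on E; in E minor, that letter is E.

E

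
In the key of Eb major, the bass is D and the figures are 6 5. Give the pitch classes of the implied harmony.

D, F, Ab, Bb

The written figures 6 5 are shorthand for 6/5/3: the 3 is implied.
A third above D in this key is F.
A fifth above D in this key is Ab.
A sixth above D in this key is Bb.
Together with the bass D, this spells Bb dominant seventh in first inversion.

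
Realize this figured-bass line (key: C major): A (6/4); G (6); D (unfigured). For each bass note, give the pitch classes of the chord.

A, D, F | G, B, E | D, F, A

A (6/4): A, D, F.
G (6/3): G, B, E.
D (5/3): D, F, A.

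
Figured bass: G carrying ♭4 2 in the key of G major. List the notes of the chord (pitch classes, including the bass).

G, A, Cb, E

The written figures ♭4 2 are shorthand for 6/4/2: the 6 is implied.
A second above G in this key is A.
A fourth above G in this key is C, lowered to Cb by the flat.
A sixth above G in this key is E.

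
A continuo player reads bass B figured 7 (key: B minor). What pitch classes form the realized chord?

The written figures 7 are shorthand for 7/5/3: the 5/3 are implied.
A third above B in this key is D.
A fifth above B in this key is F#.
A seventh above B in this key is A.
Together with the bass B, this spells B minor seventh in root position.

B, D, F#, A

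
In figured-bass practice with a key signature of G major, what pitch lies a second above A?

B

Counting 1 letter step above A lands on B; in G major, that letter is B.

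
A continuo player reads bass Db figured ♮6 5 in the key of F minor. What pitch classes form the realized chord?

Db, F, Ab, B

The written figures ♮6 5 are shorthand for 6/5/3: the 3 is implied.
A third above Db in this key is F.
A fifth above Db in this key is Ab.
A sixth above Db in this key is Bb, made natural (B) by the ♮ figure.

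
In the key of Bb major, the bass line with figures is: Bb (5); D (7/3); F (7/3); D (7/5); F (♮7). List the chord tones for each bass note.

Bb (5/3): Bb, D, F.
D (7/5/3): D, F, A, C.
F (7/5/3): F, A, C, Eb.
D (7/5/3): D, F, A, C.
F (♮7/5/3): F, A, C, E.

Bb, D, F | D, F, A, C | F, A, C, Eb | D, F, A, C | F, A, C, E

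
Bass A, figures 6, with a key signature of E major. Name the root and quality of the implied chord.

F# minor

The figures 6 indicate a triad in first inversion.
In first inversion the root lies a sixth above the bass: a sixth above A in E major is F#.
The chord tones are A, C#, F#, giving F# minor.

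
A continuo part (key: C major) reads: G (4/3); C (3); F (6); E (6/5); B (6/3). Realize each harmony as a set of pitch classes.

G (6/4/3): G, B, C, E.
C (5/3): C, E, G.
F (6/3): F, A, D.
E (6/5/3): E, G, B, C.
B (6/3): B, D, G.

G, B, C, E | C, E, G | F, A, D | E, G, B, C | B, D, G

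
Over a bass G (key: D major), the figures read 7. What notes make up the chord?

The written figures 7 are shorthand for 7/5/3: the 5/3 are implied.
A third above G in this key is B.
A fifth above G in this key is D.
A seventh above G in this key is F#.
Together with the bass G, this spells G major seventh in root position.

G, B, D, F#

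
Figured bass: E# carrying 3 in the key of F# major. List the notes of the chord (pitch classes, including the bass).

The written figures 3 are shorthand for 5/3: the 5 is implied.
A third above E# in this key is G#.
A fifth above E# in this key is B.
Together with the bass E#, this spells E# diminished in root position.

E#, G#, B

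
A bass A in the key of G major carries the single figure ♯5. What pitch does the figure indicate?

E#

Counting 4 letter steps above A lands on E; in G major, that letter is E.
The #5 figure raises it a semitone, giving E#.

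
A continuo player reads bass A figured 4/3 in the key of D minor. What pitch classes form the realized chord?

A, C, D, F

The written figures 4/3 are shorthand for 6/4/3: the 6 is implied.
A third above A in this key is C.
A fourth above A in this key is D.
A sixth above A in this key is F.
Together with the bass A, this spells D minor seventh in second inversion.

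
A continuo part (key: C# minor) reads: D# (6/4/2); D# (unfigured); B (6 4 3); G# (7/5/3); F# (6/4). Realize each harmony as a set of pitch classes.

D# (6/4/2): D#, E, G#, B.
D# (5/3): D#, F#, A.
B (6/4/3): B, D#, E, G#.
G# (7/5/3): G#, B, D#, F#.
F# (6/4): F#, B, D#.

D#, E, G#, B | D#, F#, A | B, D#, E, G# | G#, B, D#, F# | F#, B, D#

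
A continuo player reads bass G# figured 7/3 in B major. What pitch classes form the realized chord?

G#, B, D#, F#

The written figures 7/3 are shorthand for 7/5/3: the 5 is implied.
A third above G# in this key is B.
A fifth above G# in this key is D#.
A seventh above G# in this key is F#.
Together with the bass G#, this spells G# minor seventh in root position.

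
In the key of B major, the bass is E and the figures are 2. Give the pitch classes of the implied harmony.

E, F#, A#, C#

The written figures 2 are shorthand for 6/4/2: the 6/4 are implied.
A second above E in this key is F#.
A fourth above E in this key is A#.
A sixth above E in this key is C#.
Together with the bass E, this spells F# dominant seventh in third inversion.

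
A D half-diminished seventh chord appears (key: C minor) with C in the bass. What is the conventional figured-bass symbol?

C is the seventh of D half-diminished seventh, so the chord is in third inversion.
A seventh chord in third inversion is figured 6/4/2, conventionally abbreviated 4/2.

4/2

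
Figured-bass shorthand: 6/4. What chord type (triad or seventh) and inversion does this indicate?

triad, second inversion

Intervals of 6/4 above the bass form a triad; the bass is the fifth, so this is second inversion.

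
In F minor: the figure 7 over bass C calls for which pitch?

Counting 6 letter steps above C lands on B; in F minor, that letter is Bb.

Bb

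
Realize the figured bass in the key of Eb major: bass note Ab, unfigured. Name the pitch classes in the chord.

Ab, C, Eb

An unfigured bass implies 5/3.
A third above Ab in this key is C.
A fifth above Ab in this key is Eb.
Together with the bass Ab, this spells Ab major in root position.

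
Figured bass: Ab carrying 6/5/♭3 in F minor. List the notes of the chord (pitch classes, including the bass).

A third above Ab in this key is C, lowered to Cb by the flat.
A fifth above Ab in this key is Eb.
A sixth above Ab in this key is F.
Together with the bass Ab, this spells F half-diminished seventh in first inversion.

Ab, Cb, Eb, F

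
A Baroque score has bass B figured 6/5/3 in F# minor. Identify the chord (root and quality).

G# half-diminished seventh

The figures 6/5/3 indicate a seventh chord in first inversion.
In first inversion the root lies a sixth above the bass: a sixth above B in F# minor is G#.
The chord tones are B, D, F#, G#, giving G# half-diminished seventh.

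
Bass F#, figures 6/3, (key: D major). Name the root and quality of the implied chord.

The figures 6/3 indicate a triad in first inversion.
In first inversion the root lies a sixth above the bass: a sixth above F# in D major is D.
The chord tones are F#, A, D, giving D major.

D major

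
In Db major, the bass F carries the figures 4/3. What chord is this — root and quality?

Bb minor seventh

The figures 4/3 indicate a seventh chord in second inversion.
In second inversion the root lies a fourth above the bass: a fourth above F in Db major is Bb.
The chord tones are F, Ab, Bb, Db, giving Bb minor seventh.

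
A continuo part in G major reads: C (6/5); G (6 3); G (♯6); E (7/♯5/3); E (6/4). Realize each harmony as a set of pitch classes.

C, E, G, A | G, B, E | G, B, E# | E, G, B#, D | E, A, C

C (6/5/3): C, E, G, A.
G (6/3): G, B, E.
G (#6/3): G, B, E#.
E (7/#5/3): E, G, B#, D.
E (6/4): E, A, C.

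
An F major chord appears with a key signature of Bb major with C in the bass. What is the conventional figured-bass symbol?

6/4

C is the fifth of F major, so the chord is in second inversion.
A triad in second inversion is figured 6/4, conventionally abbreviated 6/4.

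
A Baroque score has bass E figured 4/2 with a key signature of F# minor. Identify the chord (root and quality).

F# minor seventh

The figures 4/2 indicate a seventh chord in third inversion.
In third inversion the root lies a second above the bass: a second above E in F# minor is F#.
The chord tones are E, F#, A, C#, giving F# minor seventh.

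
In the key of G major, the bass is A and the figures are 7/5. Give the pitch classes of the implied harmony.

A, C, E, G

The written figures 7/5 are shorthand for 7/5/3: the 3 is implied.
A third above A in this key is C.
A fifth above A in this key is E.
A seventh above A in this key is G.
Together with the bass A, this spells A minor seventh in root position.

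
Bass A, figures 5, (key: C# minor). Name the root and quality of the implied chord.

A major

The figures 5 indicate a triad in root position.
In root position the bass is the root, so the root is A.
The chord tones are A, C#, E, giving A major.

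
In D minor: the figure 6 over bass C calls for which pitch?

A

Counting 5 letter steps above C lands on A; in D minor, that letter is A.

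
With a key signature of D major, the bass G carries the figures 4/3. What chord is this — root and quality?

C# half-diminished seventh

The figures 4/3 indicate a seventh chord in second inversion.
In second inversion the root lies a fourth above the bass: a fourth above G in D major is C#.
The chord tones are G, B, C#, E, giving C# half-diminished seventh.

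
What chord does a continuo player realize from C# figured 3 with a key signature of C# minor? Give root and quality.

C# minor

The figures 3 indicate a triad in root position.
In root position the bass is the root, so the root is C#.
The chord tones are C#, E, G#, giving C# minor.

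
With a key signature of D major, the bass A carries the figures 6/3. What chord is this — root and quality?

F# minor

The figures 6/3 indicate a triad in first inversion.
In first inversion the root lies a sixth above the bass: a sixth above A in D major is F#.
The chord tones are A, C#, F#, giving F# minor.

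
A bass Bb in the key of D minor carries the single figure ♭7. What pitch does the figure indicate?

Counting 6 letter steps above Bb lands on A; in D minor, that letter is A.
The b7 figure lowers it a semitone, giving Ab.

Ab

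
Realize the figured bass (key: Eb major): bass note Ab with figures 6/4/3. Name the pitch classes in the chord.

A third above Ab in this key is C.
A fourth above Ab in this key is D.
A sixth above Ab in this key is F.
Together with the bass Ab, this spells D half-diminished seventh in second inversion.

Ab, C, D, F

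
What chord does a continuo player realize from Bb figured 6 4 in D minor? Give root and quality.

The figures 6 4 indicate a triad in second inversion.
In second inversion the root lies a fourth above the bass: a fourth above Bb in D minor is E.
The chord tones are Bb, E, G, giving E diminished.

E diminished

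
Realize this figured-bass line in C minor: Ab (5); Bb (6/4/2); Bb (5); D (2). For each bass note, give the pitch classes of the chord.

Ab, C, Eb | Bb, C, Eb, G | Bb, D, F | D, Eb, G, Bb

Ab (5/3): Ab, C, Eb.
Bb (6/4/2): Bb, C, Eb, G.
Bb (5/3): Bb, D, F.
D (6/4/2): D, Eb, G, Bb.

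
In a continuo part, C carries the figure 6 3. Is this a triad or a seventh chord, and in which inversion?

triad, first inversion

Intervals of 6/3 above the bass form a triad; the bass is the third, so this is first inversion.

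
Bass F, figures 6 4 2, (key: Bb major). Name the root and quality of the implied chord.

The figures 6 4 2 indicate a seventh chord in third inversion.
In third inversion the root lies a second above the bass: a second above F in Bb major is G.
The chord tones are F, G, Bb, D, giving G minor seventh.

G minor seventh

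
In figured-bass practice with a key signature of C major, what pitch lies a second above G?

A

Counting 1 letter step above G lands on A; in C major, that letter is A.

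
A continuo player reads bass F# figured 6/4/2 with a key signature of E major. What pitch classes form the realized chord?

F#, G#, B, D#

A second above F# in this key is G#.
A fourth above F# in this key is B.
A sixth above F# in this key is D#.
Together with the bass F#, this spells G# minor seventh in third inversion.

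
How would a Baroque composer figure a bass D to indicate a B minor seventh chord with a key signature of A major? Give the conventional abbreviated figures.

6/5

D is the third of B minor seventh, so the chord is in first inversion.
A seventh chord in first inversion is figured 6/5/3, conventionally abbreviated 6/5.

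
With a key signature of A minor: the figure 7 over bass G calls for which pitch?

Counting 6 letter steps above G lands on F; in A minor, that letter is F.

F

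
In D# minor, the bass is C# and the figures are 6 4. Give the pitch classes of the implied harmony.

C#, F#, A#

A fourth above C# in this key is F#.
A sixth above C# in this key is A#.
Together with the bass C#, this spells F# major in second inversion.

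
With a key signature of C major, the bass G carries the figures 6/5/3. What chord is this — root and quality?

E minor seventh

The figures 6/5/3 indicate a seventh chord in first inversion.
In first inversion the root lies a sixth above the bass: a sixth above G in C major is E.
The chord tones are G, B, D, E, giving E minor seventh.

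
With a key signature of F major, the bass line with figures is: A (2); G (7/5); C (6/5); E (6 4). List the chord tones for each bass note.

A (6/4/2): A, Bb, D, F.
G (7/5/3): G, Bb, D, F.
C (6/5/3): C, E, G, A.
E (6/4): E, A, C.

A, Bb, D, F | G, Bb, D, F | C, E, G, A | E, A, C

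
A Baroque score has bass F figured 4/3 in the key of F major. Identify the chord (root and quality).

The figures 4/3 indicate a seventh chord in second inversion.
In second inversion the root lies a fourth above the bass: a fourth above F in F major is Bb.
The chord tones are F, A, Bb, D, giving Bb major seventh.

Bb major seventh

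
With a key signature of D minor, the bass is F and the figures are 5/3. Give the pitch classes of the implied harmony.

F, A, C

A third above F in this key is A.
A fifth above F in this key is C.
Together with the bass F, this spells F major in root position.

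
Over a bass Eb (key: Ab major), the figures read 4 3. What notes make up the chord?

Eb, G, Ab, C

The written figures 4 3 are shorthand for 6/4/3: the 6 is implied.
A third above Eb in this key is G.
A fourth above Eb in this key is Ab.
A sixth above Eb in this key is C.
Together with the bass Eb, this spells Ab major seventh in second inversion.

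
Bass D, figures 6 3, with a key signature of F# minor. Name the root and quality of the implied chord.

The figures 6 3 indicate a triad in first inversion.
In first inversion the root lies a sixth above the bass: a sixth above D in F# minor is B.
The chord tones are D, F#, B, giving B minor.

B minor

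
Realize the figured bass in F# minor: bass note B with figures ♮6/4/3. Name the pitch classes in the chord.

B, D, E, G

A third above B in this key is D.
A fourth above B in this key is E.
A sixth above B in this key is G#, made natural (G) by the ♮ figure.
Together with the bass B, this spells E minor seventh in second inversion.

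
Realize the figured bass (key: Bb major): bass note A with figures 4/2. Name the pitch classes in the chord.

A, Bb, D, F

The written figures 4/2 are shorthand for 6/4/2: the 6 is implied.
A second above A in this key is Bb.
A fourth above A in this key is D.
A sixth above A in this key is F.
Together with the bass A, this spells Bb major seventh in third inversion.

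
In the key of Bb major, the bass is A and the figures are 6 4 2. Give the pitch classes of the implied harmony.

A second above A in this key is Bb.
A fourth above A in this key is D.
A sixth above A in this key is F.
Together with the bass A, this spells Bb major seventh in third inversion.

A, Bb, D, F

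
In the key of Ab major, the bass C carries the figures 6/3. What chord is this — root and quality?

The figures 6/3 indicate a triad in first inversion.
In first inversion the root lies a sixth above the bass: a sixth above C in Ab major is Ab.
The chord tones are C, Eb, Ab, giving Ab major.

Ab major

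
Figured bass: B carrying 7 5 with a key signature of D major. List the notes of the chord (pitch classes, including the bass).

B, D, F#, A

The written figures 7 5 are shorthand for 7/5/3: the 3 is implied.
A third above B in this key is D.
A fifth above B in this key is F#.
A seventh above B in this key is A.
Together with the bass B, this spells B minor seventh in root position.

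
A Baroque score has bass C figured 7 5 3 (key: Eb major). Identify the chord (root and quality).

C minor seventh

The figures 7 5 3 indicate a seventh chord in root position.
In root position the bass is the root, so the root is C.
The chord tones are C, Eb, G, Bb, giving C minor seventh.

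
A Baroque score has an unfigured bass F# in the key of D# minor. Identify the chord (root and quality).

F# major

An unfigured bass indicates a triad in root position.
In root position the bass is the root, so the root is F#.
The chord tones are F#, A#, C#, giving F# major.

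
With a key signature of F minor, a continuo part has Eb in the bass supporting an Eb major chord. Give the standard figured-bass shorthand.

Eb is the root of Eb major, so the chord is in root position.
A triad in root position is figured 5/3, conventionally abbreviated (no figures — root-position triad).

no figures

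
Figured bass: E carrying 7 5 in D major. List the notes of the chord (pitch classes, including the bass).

E, G, B, D

The written figures 7 5 are shorthand for 7/5/3: the 3 is implied.
A third above E in this key is G.
A fifth above E in this key is B.
A seventh above E in this key is D.
Together with the bass E, this spells E minor seventh in root position.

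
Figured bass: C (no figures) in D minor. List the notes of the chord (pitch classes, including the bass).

C, E, G

An unfigured bass implies 5/3.
A third above C in this key is E.
A fifth above C in this key is G.
Together with the bass C, this spells C major in root position.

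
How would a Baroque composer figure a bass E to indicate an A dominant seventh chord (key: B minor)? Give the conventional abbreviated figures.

4/3

E is the fifth of A dominant seventh, so the chord is in second inversion.
A seventh chord in second inversion is figured 6/4/3, conventionally abbreviated 4/3.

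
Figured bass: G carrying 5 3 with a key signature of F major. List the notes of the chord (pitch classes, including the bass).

A third above G in this key is Bb.
A fifth above G in this key is D.
Together with the bass G, this spells G minor in root position.

G, Bb, D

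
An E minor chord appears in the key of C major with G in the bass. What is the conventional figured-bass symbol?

6

G is the third of E minor, so the chord is in first inversion.
A triad in first inversion is figured 6/3, conventionally abbreviated 6.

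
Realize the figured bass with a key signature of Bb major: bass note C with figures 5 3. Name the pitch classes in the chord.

C, Eb, G

A third above C in this key is Eb.
A fifth above C in this key is G.
Together with the bass C, this spells C minor in root position.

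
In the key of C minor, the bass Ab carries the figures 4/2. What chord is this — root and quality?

Bb dominant seventh

The figures 4/2 indicate a seventh chord in third inversion.
In third inversion the root lies a second above the bass: a second above Ab in C minor is Bb.
The chord tones are Ab, Bb, D, F, giving Bb dominant seventh.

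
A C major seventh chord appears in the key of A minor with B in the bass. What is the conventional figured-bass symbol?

B is the seventh of C major seventh, so the chord is in third inversion.
A seventh chord in third inversion is figured 6/4/2, conventionally abbreviated 4/2.

4/2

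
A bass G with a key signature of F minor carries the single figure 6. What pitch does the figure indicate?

Eb

Counting 5 letter steps above G lands on E; in F minor, that letter is Eb.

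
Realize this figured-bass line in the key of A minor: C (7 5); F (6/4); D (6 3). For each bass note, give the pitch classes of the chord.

C, E, G, B | F, B, D | D, F, B

C (7/5/3): C, E, G, B.
F (6/4): F, B, D.
D (6/3): D, F, B.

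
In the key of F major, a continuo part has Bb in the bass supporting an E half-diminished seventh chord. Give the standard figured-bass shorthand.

Bb is the fifth of E half-diminished seventh, so the chord is in second inversion.
A seventh chord in second inversion is figured 6/4/3, conventionally abbreviated 4/3.

4/3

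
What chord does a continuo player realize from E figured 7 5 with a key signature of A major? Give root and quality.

E dominant seventh

The figures 7 5 indicate a seventh chord in root position.
In root position the bass is the root, so the root is E.
The chord tones are E, G#, B, D, giving E dominant seventh.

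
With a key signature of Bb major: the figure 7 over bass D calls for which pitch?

C

Counting 6 letter steps above D lands on C; in Bb major, that letter is C.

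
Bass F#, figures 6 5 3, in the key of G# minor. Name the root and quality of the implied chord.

The figures 6 5 3 indicate a seventh chord in first inversion.
In first inversion the root lies a sixth above the bass: a sixth above F# in G# minor is D#.
The chord tones are F#, A#, C#, D#, giving D# minor seventh.

D# minor seventh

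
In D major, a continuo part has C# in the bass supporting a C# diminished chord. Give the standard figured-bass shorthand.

C# is the root of C# diminished, so the chord is in root position.
A triad in root position is figured 5/3, conventionally abbreviated (no figures — root-position triad).

no figures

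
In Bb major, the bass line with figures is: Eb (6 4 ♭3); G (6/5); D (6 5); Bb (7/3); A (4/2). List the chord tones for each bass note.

Eb, Gb, A, C | G, Bb, D, Eb | D, F, A, Bb | Bb, D, F, A | A, Bb, D, F

Eb (6/4/b3): Eb, Gb, A, C.
G (6/5/3): G, Bb, D, Eb.
D (6/5/3): D, F, A, Bb.
Bb (7/5/3): Bb, D, F, A.
A (6/4/2): A, Bb, D, F.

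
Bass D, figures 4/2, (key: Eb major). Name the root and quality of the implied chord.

The figures 4/2 indicate a seventh chord in third inversion.
In third inversion the root lies a second above the bass: a second above D in Eb major is Eb.
The chord tones are D, Eb, G, Bb, giving Eb major seventh.

Eb major seventh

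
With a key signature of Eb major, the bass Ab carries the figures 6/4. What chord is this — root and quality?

The figures 6/4 indicate a triad in second inversion.
In second inversion the root lies a fourth above the bass: a fourth above Ab in Eb major is D.
The chord tones are Ab, D, F, giving D diminished.

D diminished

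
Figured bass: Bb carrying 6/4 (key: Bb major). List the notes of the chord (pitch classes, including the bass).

A fourth above Bb in this key is Eb.
A sixth above Bb in this key is G.
Together with the bass Bb, this spells Eb major in second inversion.

Bb, Eb, G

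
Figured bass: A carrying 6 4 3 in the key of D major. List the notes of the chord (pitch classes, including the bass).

A, C#, D, F#

A third above A in this key is C#.
A fourth above A in this key is D.
A sixth above A in this key is F#.
Together with the bass A, this spells D major seventh in second inversion.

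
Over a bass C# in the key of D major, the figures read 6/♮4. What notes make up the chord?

C#, F, A

A fourth above C# in this key is F#, made natural (F) by the ♮ figure.
A sixth above C# in this key is A.
Together with the bass C#, this spells F augmented in second inversion.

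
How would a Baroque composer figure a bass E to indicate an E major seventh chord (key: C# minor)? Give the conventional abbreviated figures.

7

E is the root of E major seventh, so the chord is in root position.
A seventh chord in root position is figured 7/5/3, conventionally abbreviated 7.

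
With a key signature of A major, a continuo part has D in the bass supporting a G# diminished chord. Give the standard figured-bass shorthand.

6/4

D is the fifth of G# diminished, so the chord is in second inversion.
A triad in second inversion is figured 6/4, conventionally abbreviated 6/4.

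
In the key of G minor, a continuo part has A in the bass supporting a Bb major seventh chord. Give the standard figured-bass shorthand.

A is the seventh of Bb major seventh, so the chord is in third inversion.
A seventh chord in third inversion is figured 6/4/2, conventionally abbreviated 4/2.

4/2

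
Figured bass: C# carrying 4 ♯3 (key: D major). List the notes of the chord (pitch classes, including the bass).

The written figures 4 ♯3 are shorthand for 6/4/3: the 6 is implied.
A third above C# in this key is E, raised to E# by the sharp.
A fourth above C# in this key is F#.
A sixth above C# in this key is A.
Together with the bass C#, this spells F# minor-major seventh in second inversion.

C#, E#, F#, A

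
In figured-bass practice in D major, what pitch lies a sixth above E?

Counting 5 letter steps above E lands on C; in D major, that letter is C#.

C#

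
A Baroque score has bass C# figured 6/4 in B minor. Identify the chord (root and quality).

F# minor

The figures 6/4 indicate a triad in second inversion.
In second inversion the root lies a fourth above the bass: a fourth above C# in B minor is F#.
The chord tones are C#, F#, A, giving F# minor.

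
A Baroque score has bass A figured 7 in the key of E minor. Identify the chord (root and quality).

A minor seventh

The figures 7 indicate a seventh chord in root position.
In root position the bass is the root, so the root is A.
The chord tones are A, C, E, G, giving A minor seventh.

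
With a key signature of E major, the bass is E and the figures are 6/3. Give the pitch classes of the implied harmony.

E, G#, C#

A third above E in this key is G#.
A sixth above E in this key is C#.
Together with the bass E, this spells C# minor in first inversion.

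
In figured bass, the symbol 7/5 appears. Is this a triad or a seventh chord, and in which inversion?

7/5 is shorthand for 7/5/3.
Intervals of 7/5/3 above the bass form a seventh chord; the bass is the root, so this is root position.

seventh chord, root position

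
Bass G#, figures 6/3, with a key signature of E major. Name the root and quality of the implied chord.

The figures 6/3 indicate a triad in first inversion.
In first inversion the root lies a sixth above the bass: a sixth above G# in E major is E.
The chord tones are G#, B, E, giving E major.

E major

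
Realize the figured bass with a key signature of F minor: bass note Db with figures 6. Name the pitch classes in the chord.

Db, F, Bb

The written figures 6 are shorthand for 6/3: the 3 is implied.
A third above Db in this key is F.
A sixth above Db in this key is Bb.
Together with the bass Db, this spells Bb minor in first inversion.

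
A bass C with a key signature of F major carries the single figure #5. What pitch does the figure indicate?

Counting 4 letter steps above C lands on G; in F major, that letter is G.
The #5 figure raises it a semitone, giving G#.

G#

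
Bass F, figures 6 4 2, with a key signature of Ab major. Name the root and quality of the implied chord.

G half-diminished seventh

The figures 6 4 2 indicate a seventh chord in third inversion.
In third inversion the root lies a second above the bass: a second above F in Ab major is G.
The chord tones are F, G, Bb, Db, giving G half-diminished seventh.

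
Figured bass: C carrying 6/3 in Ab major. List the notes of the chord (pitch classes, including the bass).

C, Eb, Ab

A third above C in this key is Eb.
A sixth above C in this key is Ab.
Together with the bass C, this spells Ab major in first inversion.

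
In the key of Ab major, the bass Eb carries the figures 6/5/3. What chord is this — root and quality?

C minor seventh

The figures 6/5/3 indicate a seventh chord in first inversion.
In first inversion the root lies a sixth above the bass: a sixth above Eb in Ab major is C.
The chord tones are Eb, G, Bb, C, giving C minor seventh.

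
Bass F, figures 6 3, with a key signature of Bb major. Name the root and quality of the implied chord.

The figures 6 3 indicate a triad in first inversion.
In first inversion the root lies a sixth above the bass: a sixth above F in Bb major is D.
The chord tones are F, A, D, giving D minor.

D minor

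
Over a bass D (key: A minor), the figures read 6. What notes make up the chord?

D, F, B

The written figures 6 are shorthand for 6/3: the 3 is implied.
A third above D in this key is F.
A sixth above D in this key is B.
Together with the bass D, this spells B diminished in first inversion.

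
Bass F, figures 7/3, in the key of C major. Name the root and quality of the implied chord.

The figures 7/3 indicate a seventh chord in root position.
In root position the bass is the root, so the root is F.
The chord tones are F, A, C, E, giving F major seventh.

F major seventh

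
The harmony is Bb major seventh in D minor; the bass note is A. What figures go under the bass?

4/2

A is the seventh of Bb major seventh, so the chord is in third inversion.
A seventh chord in third inversion is figured 6/4/2, conventionally abbreviated 4/2.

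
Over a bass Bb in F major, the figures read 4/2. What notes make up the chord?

The written figures 4/2 are shorthand for 6/4/2: the 6 is implied.
A second above Bb in this key is C.
A fourth above Bb in this key is E.
A sixth above Bb in this key is G.
Together with the bass Bb, this spells C dominant seventh in third inversion.

Bb, C, E, G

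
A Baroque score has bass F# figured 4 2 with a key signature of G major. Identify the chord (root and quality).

The figures 4 2 indicate a seventh chord in third inversion.
In third inversion the root lies a second above the bass: a second above F# in G major is G.
The chord tones are F#, G, B, D, giving G major seventh.

G major seventh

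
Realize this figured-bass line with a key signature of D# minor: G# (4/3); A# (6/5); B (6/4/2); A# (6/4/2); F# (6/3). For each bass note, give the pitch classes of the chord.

G#, B, C#, E# | A#, C#, E#, F# | B, C#, E#, G# | A#, B, D#, F# | F#, A#, D#

G# (6/4/3): G#, B, C#, E#.
A# (6/5/3): A#, C#, E#, F#.
B (6/4/2): B, C#, E#, G#.
A# (6/4/2): A#, B, D#, F#.
F# (6/3): F#, A#, D#.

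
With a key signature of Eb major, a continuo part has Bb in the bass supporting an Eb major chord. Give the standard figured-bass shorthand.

Bb is the fifth of Eb major, so the chord is in second inversion.
A triad in second inversion is figured 6/4, conventionally abbreviated 6/4.

6/4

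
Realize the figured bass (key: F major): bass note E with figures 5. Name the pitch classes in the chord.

E, G, Bb

The written figures 5 are shorthand for 5/3: the 3 is implied.
A third above E in this key is G.
A fifth above E in this key is Bb.
Together with the bass E, this spells E diminished in root position.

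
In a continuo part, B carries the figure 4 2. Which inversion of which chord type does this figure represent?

4 2 is shorthand for 6/4/2.
Intervals of 6/4/2 above the bass form a seventh chord; the bass is the seventh, so this is third inversion.

seventh chord, third inversion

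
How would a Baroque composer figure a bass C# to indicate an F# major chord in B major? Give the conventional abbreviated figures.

C# is the fifth of F# major, so the chord is in second inversion.
A triad in second inversion is figured 6/4, conventionally abbreviated 6/4.

6/4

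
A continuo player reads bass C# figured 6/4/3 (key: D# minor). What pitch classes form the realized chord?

A third above C# in this key is E#.
A fourth above C# in this key is F#.
A sixth above C# in this key is A#.
Together with the bass C#, this spells F# major seventh in second inversion.

C#, E#, F#, A#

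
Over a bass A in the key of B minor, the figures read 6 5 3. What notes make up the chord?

A, C#, E, F#

A third above A in this key is C#.
A fifth above A in this key is E.
A sixth above A in this key is F#.
Together with the bass A, this spells F# minor seventh in first inversion.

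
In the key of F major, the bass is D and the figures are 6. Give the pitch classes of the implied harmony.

The written figures 6 are shorthand for 6/3: the 3 is implied.
A third above D in this key is F.
A sixth above D in this key is Bb.
Together with the bass D, this spells Bb major in first inversion.

D, F, Bb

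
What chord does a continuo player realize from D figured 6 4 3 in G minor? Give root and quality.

G minor seventh

The figures 6 4 3 indicate a seventh chord in second inversion.
In second inversion the root lies a fourth above the bass: a fourth above D in G minor is G.
The chord tones are D, F, G, Bb, giving G minor seventh.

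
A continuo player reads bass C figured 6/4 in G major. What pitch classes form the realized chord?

A fourth above C in this key is F#.
A sixth above C in this key is A.
Together with the bass C, this spells F# diminished in second inversion.

C, F#, A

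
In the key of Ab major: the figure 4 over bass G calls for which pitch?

C

Counting 3 letter steps above G lands on C; in Ab major, that letter is C.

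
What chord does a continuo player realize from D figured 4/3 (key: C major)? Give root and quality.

The figures 4/3 indicate a seventh chord in second inversion.
In second inversion the root lies a fourth above the bass: a fourth above D in C major is G.
The chord tones are D, F, G, B, giving G dominant seventh.

G dominant seventh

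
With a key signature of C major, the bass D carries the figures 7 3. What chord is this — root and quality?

The figures 7 3 indicate a seventh chord in root position.
In root position the bass is the root, so the root is D.
The chord tones are D, F, A, C, giving D minor seventh.

D minor seventh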